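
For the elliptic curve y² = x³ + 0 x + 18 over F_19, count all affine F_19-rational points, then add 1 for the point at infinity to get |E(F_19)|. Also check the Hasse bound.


Affine points = {(1, 0), (2, 8), (2, 11), (3, 8), (3, 11), (4, 5), (4, 14), (6, 5), (6, 14), (7, 0), (8, 6), (8, 13), (9, 5), (9, 14), (10, 7), (10, 12), (11, 0), (12, 6), (12, 13), (13, 7), (13, 12), (14, 8), (14, 11), (15, 7), (15, 12), (18, 6), (18, 13)}; affine count = 27; |E(F_19)| = 28.

Discriminant check: Δ ∝ 4a³ + 27b² = 4·0³ + 27·18² = 4·0 + 27·324 ≡ 8 (mod 19). Nonzero ⇒ E is nonsingular.
For each x ∈ F_19, compute rhs = x³ + 0·x + 18 mod 19, then count y ∈ F_19 with y² ≡ rhs.
  x = 0: rhs = 18, matching y values: none (0 points).
  x = 1: rhs = 0, matching y values: 0 (1 points).
  x = 2: rhs = 7, matching y values: 8, 11 (2 points).
  x = 3: rhs = 7, matching y values: 8, 11 (2 points).
  x = 4: rhs = 6, matching y values: 5, 14 (2 points).
  x = 5: rhs = 10, matching y values: none (0 points).
  x = 6: rhs = 6, matching y values: 5, 14 (2 points).
  x = 7: rhs = 0, matching y values: 0 (1 points).
  x = 8: rhs = 17, matching y values: 6, 13 (2 points).
  x = 9: rhs = 6, matching y values: 5, 14 (2 points).
  x = 10: rhs = 11, matching y values: 7, 12 (2 points).
  x = 11: rhs = 0, matching y values: 0 (1 points).
  x = 12: rhs = 17, matching y values: 6, 13 (2 points).
  x = 13: rhs = 11, matching y values: 7, 12 (2 points).
  x = 14: rhs = 7, matching y values: 8, 11 (2 points).
  x = 15: rhs = 11, matching y values: 7, 12 (2 points).
  x = 16: rhs = 10, matching y values: none (0 points).
  x = 17: rhs = 10, matching y values: none (0 points).
  x = 18: rhs = 17, matching y values: 6, 13 (2 points).
Total affine count: 27.
Full point count |E(F_19)| = 27 + 1 = 28.
Hasse bound: |28 − (19+1)| = |8| = 8 ≤ 2√19 ≈ 8.7178 ✓.


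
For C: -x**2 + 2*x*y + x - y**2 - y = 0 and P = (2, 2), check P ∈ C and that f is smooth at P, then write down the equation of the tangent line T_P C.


Tangent line at P: x - y = 0.

Step 1: f(2, 2) = 0, so P lies on C.
Step 2: partial derivatives
  f_x(x, y) = -2*x + 2*y + 1, f_y(x, y) = 2*x - 2*y - 1.
  f_x(P) = 1, f_y(P) = -1 (gradient nonzero, so P is smooth).
Step 3: tangent line at P: 1·(x − 2) + -1·(y − 2) = 0.
Expanding: x - y = 0.


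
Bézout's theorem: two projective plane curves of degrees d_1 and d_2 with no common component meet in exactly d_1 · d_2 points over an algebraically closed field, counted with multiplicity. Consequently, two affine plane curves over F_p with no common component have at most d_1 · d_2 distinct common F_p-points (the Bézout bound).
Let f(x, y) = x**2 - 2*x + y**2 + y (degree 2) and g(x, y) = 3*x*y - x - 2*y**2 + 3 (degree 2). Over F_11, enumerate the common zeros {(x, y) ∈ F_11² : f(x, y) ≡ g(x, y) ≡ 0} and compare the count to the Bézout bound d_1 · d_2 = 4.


Common zeros: {(6, 6)}; count = 1; Bézout bound = 4.

deg(f) = 2, deg(g) = 2, so Bézout bound = 4.
Scan x ∈ F_11. For each x, list the y ∈ F_11 with f(x, y) ≡ 0 and those with g(x, y) ≡ 0 (mod 11); the common zeros in that column are the intersection.
  x = 0: f ≡ 0 at y ∈ {0, 10}; g ≡ 0 at y ∈ ∅; common: ∅.
  x = 1: f ≡ 0 at y ∈ {3, 7}; g ≡ 0 at y ∈ {2, 5}; common: ∅.
  x = 2: f ≡ 0 at y ∈ {0, 10}; g ≡ 0 at y ∈ {7}; common: ∅.
  x = 3: f ≡ 0 at y ∈ {5}; g ≡ 0 at y ∈ {0, 10}; common: ∅.
  x = 4: f ≡ 0 at y ∈ ∅; g ≡ 0 at y ∈ {8, 9}; common: ∅.
  x = 5: f ≡ 0 at y ∈ ∅; g ≡ 0 at y ∈ {1}; common: ∅.
  x = 6: f ≡ 0 at y ∈ {4, 6}; g ≡ 0 at y ∈ {3, 6}; common: {6}.
  x = 7: f ≡ 0 at y ∈ {4, 6}; g ≡ 0 at y ∈ ∅; common: ∅.
  x = 8: f ≡ 0 at y ∈ ∅; g ≡ 0 at y ∈ ∅; common: ∅.
  x = 9: f ≡ 0 at y ∈ ∅; g ≡ 0 at y ∈ ∅; common: ∅.
  x = 10: f ≡ 0 at y ∈ {5}; g ≡ 0 at y ∈ ∅; common: ∅.
Collecting: common zeros = {(6, 6)}, so the count is 1.
Comparison with the Bézout bound: 1 ≤ 4 = deg(f)·deg(g), as expected for curves with no common component (the affine F_11-count falls short of the bound because intersections may lie at infinity, over extension fields, or carry multiplicity).


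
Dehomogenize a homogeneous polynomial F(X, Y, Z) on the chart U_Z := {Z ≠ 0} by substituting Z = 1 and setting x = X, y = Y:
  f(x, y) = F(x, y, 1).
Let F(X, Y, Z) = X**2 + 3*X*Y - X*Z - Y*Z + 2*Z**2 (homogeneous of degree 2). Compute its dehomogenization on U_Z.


f(x, y) = x**2 + 3*x*y - x - y + 2

On U_Z we set Z = 1. Each monomial c·X^i·Y^j·Z^k in F becomes c·x^i·y^j·1^k = c·x^i·y^j.
Substituting Z = 1: F(X, Y, 1) = x**2 + 3*x*y - x - y + 2.
Note: deg(f) ≤ deg(F) = 2; strict inequality happens when F is divisible by Z (lost terms).


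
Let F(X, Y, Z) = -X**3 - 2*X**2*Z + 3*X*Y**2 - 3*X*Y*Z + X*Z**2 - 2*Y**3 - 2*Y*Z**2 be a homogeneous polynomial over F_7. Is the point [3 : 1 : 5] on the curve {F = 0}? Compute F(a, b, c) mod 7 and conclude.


F(3,1,5) ≡ 3 (mod 7); P is NOT on the curve.

Evaluate F(3, 1, 5) term-by-term (mod 7).
  -X**3 ↦ -1·27·1·1 = -27
  -2*X**2*Z ↦ -2·9·1·5 = -90
  3*X*Y**2 ↦ 3·3·1·1 = 9
  -3*X*Y*Z ↦ -3·3·1·5 = -45
  X*Z**2 ↦ 1·3·1·25 = 75
  -2*Y**3 ↦ -2·1·1·1 = -2
  -2*Y*Z**2 ↦ -2·1·1·25 = -50
Sum: F(3, 1, 5) = (-27) + (-90) + (9) + (-45) + (75) + (-2) + (-50) = -130.
Reducing mod 7: -130 ≡ 3 (mod 7).
Since F(a, b, c) ≡ 3 ≠ 0 (mod 7), P does NOT lie on the curve.


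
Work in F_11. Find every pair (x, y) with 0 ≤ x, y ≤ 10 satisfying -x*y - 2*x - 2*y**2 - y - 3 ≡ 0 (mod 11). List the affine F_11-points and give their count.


Affine F_11-points: {(4, 0), (4, 3), (5, 2), (5, 6), (7, 8), (7, 10), (9, 1), (9, 5), (10, 4), (10, 7)}; count = 10.

For each of the 121 pairs (x, y) ∈ F_11², evaluate f(x, y) mod 11. Record the zeros.
  x = 0: [0↦8, 1↦5, 2↦9, 3↦9, 4↦5, 5↦8, 6↦7, 7↦2, 8↦4, 9↦2, 10↦7]  zeros at y ∈ ∅
  x = 1: [0↦6, 1↦2, 2↦5, 3↦4, 4↦10, 5↦1, 6↦10, 7↦4, 8↦5, 9↦2, 10↦6]  zeros at y ∈ ∅
  x = 2: [0↦4, 1↦10, 2↦1, 3↦10, 4↦4, 5↦5, 6↦2, 7↦6, 8↦6, 9↦2, 10↦5]  zeros at y ∈ ∅
  x = 3: [0↦2, 1↦7, 2↦8, 3↦5, 4↦9, 5↦9, 6↦5, 7↦8, 8↦7, 9↦2, 10↦4]  zeros at y ∈ ∅
  x = 4: [0↦0, 1↦4, 2↦4, 3↦0, 4↦3, 5↦2, 6↦8, 7↦10, 8↦8, 9↦2, 10↦3]  zeros at y ∈ {0, 3}
  x = 5: [0↦9, 1↦1, 2↦0, 3↦6, 4↦8, 5↦6, 6↦0, 7↦1, 8↦9, 9↦2, 10↦2]  zeros at y ∈ {2, 6}
  x = 6: [0↦7, 1↦9, 2↦7, 3↦1, 4↦2, 5↦10, 6↦3, 7↦3, 8↦10, 9↦2, 10↦1]  zeros at y ∈ ∅
  x = 7: [0↦5, 1↦6, 2↦3, 3↦7, 4↦7, 5↦3, 6↦6, 7↦5, 8↦0, 9↦2, 10↦0]  zeros at y ∈ {8, 10}
  x = 8: [0↦3, 1↦3, 2↦10, 3↦2, 4↦1, 5↦7, 6↦9, 7↦7, 8↦1, 9↦2, 10↦10]  zeros at y ∈ ∅
  x = 9: [0↦1, 1↦0, 2↦6, 3↦8, 4↦6, 5↦0, 6↦1, 7↦9, 8↦2, 9↦2, 10↦9]  zeros at y ∈ {1, 5}
  x = 10: [0↦10, 1↦8, 2↦2, 3↦3, 4↦0, 5↦4, 6↦4, 7↦0, 8↦3, 9↦2, 10↦8]  zeros at y ∈ {4, 7}
Collecting zeros: affine points = {(4, 0), (4, 3), (5, 2), (5, 6), (7, 8), (7, 10), (9, 1), (9, 5), (10, 4), (10, 7)}.
Total count |C(F_11)_aff| = 10.


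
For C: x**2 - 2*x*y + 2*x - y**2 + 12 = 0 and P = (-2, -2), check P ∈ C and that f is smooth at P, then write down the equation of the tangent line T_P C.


Tangent line at P: 2*x + 8*y + 20 = 0.

Step 1: f(-2, -2) = 0, so P lies on C.
Step 2: partial derivatives
  f_x(x, y) = 2*x - 2*y + 2, f_y(x, y) = -2*x - 2*y.
  f_x(P) = 2, f_y(P) = 8 (gradient nonzero, so P is smooth).
Step 3: tangent line at P: 2·(x − -2) + 8·(y − -2) = 0.
Expanding: 2*x + 8*y + 20 = 0.


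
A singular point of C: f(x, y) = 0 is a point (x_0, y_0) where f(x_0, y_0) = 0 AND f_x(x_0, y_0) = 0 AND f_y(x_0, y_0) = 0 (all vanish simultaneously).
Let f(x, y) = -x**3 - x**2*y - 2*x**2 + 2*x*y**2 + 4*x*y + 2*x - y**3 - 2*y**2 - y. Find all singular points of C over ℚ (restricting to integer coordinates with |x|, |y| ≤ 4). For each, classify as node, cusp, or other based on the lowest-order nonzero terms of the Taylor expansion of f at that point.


Singular points: {(0, -1)}; classification: node.

Compute partial derivatives:
  f_x = -3*x**2 - 2*x*y - 4*x + 2*y**2 + 4*y + 2.
  f_y = -x**2 + 4*x*y + 4*x - 3*y**2 - 4*y - 1.
Scan x_0 ∈ {−4, ..., 4}. For each x_0, f_y(x_0, y) is a polynomial in y; find its integer roots y ∈ {−4, ..., 4}, then test f_x and f at those candidates.
  x = -4: f_y(-4, y) = -3*y**2 - 20*y - 33; vanishes at y ∈ {-3}. (-4, -3): f_x = -48 ≠ 0.
  x = -3: f_y(-3, y) = -3*y**2 - 16*y - 22; no integer root y with |y| ≤ 4.
  x = -2: f_y(-2, y) = -3*y**2 - 12*y - 13; no integer root y with |y| ≤ 4.
  x = -1: f_y(-1, y) = -3*y**2 - 8*y - 6; no integer root y with |y| ≤ 4.
  x = 0: f_y(0, y) = -3*y**2 - 4*y - 1; vanishes at y ∈ {-1}. (0, -1): f_x = 0, f = 0 — SINGULAR.
  x = 1: f_y(1, y) = 2 - 3*y**2; no integer root y with |y| ≤ 4.
  x = 2: f_y(2, y) = -3*y**2 + 4*y + 3; no integer root y with |y| ≤ 4.
  x = 3: f_y(3, y) = -3*y**2 + 8*y + 2; no integer root y with |y| ≤ 4.
  x = 4: f_y(4, y) = -3*y**2 + 12*y - 1; no integer root y with |y| ≤ 4.
Only singular point on the grid: (0, -1).
Classify: substitute x = 0 + u, y = -1 + v and expand: f = -u**3 - u**2*v - u**2 + 2*u*v**2 - v**3 + v**2.
No constant or linear terms (consistent with a singular point). Quadratic part: -u**2 + v**2. Cubic part: -u**3 - u**2*v + 2*u*v**2 - v**3.
The quadratic part v**2 - u**2 = (v − u)(v + u) splits into two distinct linear factors, so there are two distinct tangent lines y − -1 = ±(x − 0) — this is a node (ordinary double point).
Classification: node.


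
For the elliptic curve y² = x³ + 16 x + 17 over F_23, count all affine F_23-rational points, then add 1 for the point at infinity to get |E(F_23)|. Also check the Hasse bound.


Affine points = {(3, 0), (7, 9), (7, 14), (8, 6), (8, 17), (9, 4), (9, 19), (10, 2), (10, 21), (11, 11), (11, 12), (14, 8), (14, 15), (17, 2), (17, 21), (19, 2), (19, 21), (21, 0), (22, 0)}; affine count = 19; |E(F_23)| = 20.

Discriminant check: Δ ∝ 4a³ + 27b² = 4·16³ + 27·17² = 4·4096 + 27·289 ≡ 14 (mod 23). Nonzero ⇒ E is nonsingular.
For each x ∈ F_23, compute rhs = x³ + 16·x + 17 mod 23, then count y ∈ F_23 with y² ≡ rhs.
  x = 0: rhs = 17, matching y values: none (0 points).
  x = 1: rhs = 11, matching y values: none (0 points).
  x = 2: rhs = 11, matching y values: none (0 points).
  x = 3: rhs = 0, matching y values: 0 (1 points).
  x = 4: rhs = 7, matching y values: none (0 points).
  x = 5: rhs = 15, matching y values: none (0 points).
  x = 6: rhs = 7, matching y values: none (0 points).
  x = 7: rhs = 12, matching y values: 9, 14 (2 points).
  x = 8: rhs = 13, matching y values: 6, 17 (2 points).
  x = 9: rhs = 16, matching y values: 4, 19 (2 points).
  x = 10: rhs = 4, matching y values: 2, 21 (2 points).
  x = 11: rhs = 6, matching y values: 11, 12 (2 points).
  x = 12: rhs = 5, matching y values: none (0 points).
  x = 13: rhs = 7, matching y values: none (0 points).
  x = 14: rhs = 18, matching y values: 8, 15 (2 points).
  x = 15: rhs = 21, matching y values: none (0 points).
  x = 16: rhs = 22, matching y values: none (0 points).
  x = 17: rhs = 4, matching y values: 2, 21 (2 points).
  x = 18: rhs = 19, matching y values: none (0 points).
  x = 19: rhs = 4, matching y values: 2, 21 (2 points).
  x = 20: rhs = 11, matching y values: none (0 points).
  x = 21: rhs = 0, matching y values: 0 (1 points).
  x = 22: rhs = 0, matching y values: 0 (1 points).
Total affine count: 19.
Full point count |E(F_23)| = 19 + 1 = 20.
Hasse bound: |20 − (23+1)| = |-4| = 4 ≤ 2√23 ≈ 9.5917 ✓.


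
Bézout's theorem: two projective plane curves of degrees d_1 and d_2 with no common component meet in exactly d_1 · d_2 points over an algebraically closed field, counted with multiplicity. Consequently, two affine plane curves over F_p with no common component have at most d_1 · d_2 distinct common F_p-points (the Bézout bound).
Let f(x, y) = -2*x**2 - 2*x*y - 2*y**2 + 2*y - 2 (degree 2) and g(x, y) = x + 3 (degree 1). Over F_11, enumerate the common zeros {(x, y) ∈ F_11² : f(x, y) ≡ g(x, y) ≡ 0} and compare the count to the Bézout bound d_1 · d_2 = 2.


Common zeros: {(8, 6), (8, 9)}; count = 2; Bézout bound = 2.

deg(f) = 2, deg(g) = 1, so Bézout bound = 2.
Scan x ∈ F_11. For each x, list the y ∈ F_11 with f(x, y) ≡ 0 and those with g(x, y) ≡ 0 (mod 11); the common zeros in that column are the intersection.
  x = 0: f ≡ 0 at y ∈ ∅; g ≡ 0 at y ∈ ∅; common: ∅.
  x = 1: f ≡ 0 at y ∈ {3, 8}; g ≡ 0 at y ∈ ∅; common: ∅.
  x = 2: f ≡ 0 at y ∈ {2, 8}; g ≡ 0 at y ∈ ∅; common: ∅.
  x = 3: f ≡ 0 at y ∈ ∅; g ≡ 0 at y ∈ ∅; common: ∅.
  x = 4: f ≡ 0 at y ∈ ∅; g ≡ 0 at y ∈ ∅; common: ∅.
  x = 5: f ≡ 0 at y ∈ {9}; g ≡ 0 at y ∈ ∅; common: ∅.
  x = 6: f ≡ 0 at y ∈ {7, 10}; g ≡ 0 at y ∈ ∅; common: ∅.
  x = 7: f ≡ 0 at y ∈ {2, 3}; g ≡ 0 at y ∈ ∅; common: ∅.
  x = 8: f ≡ 0 at y ∈ {6, 9}; g ≡ 0 at y ∈ {0, 1, 2, 3, 4, 5, 6, 7, 8, 9, 10}; common: {6, 9}.
  x = 9: f ≡ 0 at y ∈ {7}; g ≡ 0 at y ∈ ∅; common: ∅.
  x = 10: f ≡ 0 at y ∈ ∅; g ≡ 0 at y ∈ ∅; common: ∅.
Collecting: common zeros = {(8, 6), (8, 9)}, so the count is 2.
Comparison with the Bézout bound: 2 ≤ 2 = deg(f)·deg(g), as expected for curves with no common component (the bound is attained).


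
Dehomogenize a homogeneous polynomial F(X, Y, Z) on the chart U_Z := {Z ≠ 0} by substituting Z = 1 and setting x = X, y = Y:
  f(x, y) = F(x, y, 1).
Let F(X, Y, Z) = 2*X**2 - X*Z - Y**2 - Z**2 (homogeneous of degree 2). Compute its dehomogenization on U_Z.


f(x, y) = 2*x**2 - x - y**2 - 1

On U_Z we set Z = 1. Each monomial c·X^i·Y^j·Z^k in F becomes c·x^i·y^j·1^k = c·x^i·y^j.
Substituting Z = 1: F(X, Y, 1) = 2*x**2 - x - y**2 - 1.
Note: deg(f) ≤ deg(F) = 2; strict inequality happens when F is divisible by Z (lost terms).


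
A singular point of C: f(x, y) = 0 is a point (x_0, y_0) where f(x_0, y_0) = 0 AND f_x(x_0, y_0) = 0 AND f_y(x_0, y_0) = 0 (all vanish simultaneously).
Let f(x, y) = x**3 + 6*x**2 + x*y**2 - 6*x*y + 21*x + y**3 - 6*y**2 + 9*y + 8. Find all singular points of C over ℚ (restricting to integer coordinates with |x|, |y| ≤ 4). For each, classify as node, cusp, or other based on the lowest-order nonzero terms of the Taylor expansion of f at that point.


Singular points: {(-2, 3)}; classification: cusp.

Compute partial derivatives:
  f_x = 3*x**2 + 12*x + y**2 - 6*y + 21.
  f_y = 2*x*y - 6*x + 3*y**2 - 12*y + 9.
Scan x_0 ∈ {−4, ..., 4}. For each x_0, f_y(x_0, y) is a polynomial in y; find its integer roots y ∈ {−4, ..., 4}, then test f_x and f at those candidates.
  x = -4: f_y(-4, y) = 3*y**2 - 20*y + 33; vanishes at y ∈ {3}. (-4, 3): f_x = 12 ≠ 0.
  x = -3: f_y(-3, y) = 3*y**2 - 18*y + 27; vanishes at y ∈ {3}. (-3, 3): f_x = 3 ≠ 0.
  x = -2: f_y(-2, y) = 3*y**2 - 16*y + 21; vanishes at y ∈ {3}. (-2, 3): f_x = 0, f = 0 — SINGULAR.
  x = -1: f_y(-1, y) = 3*y**2 - 14*y + 15; vanishes at y ∈ {3}. (-1, 3): f_x = 3 ≠ 0.
  x = 0: f_y(0, y) = 3*y**2 - 12*y + 9; vanishes at y ∈ {1, 3}. (0, 1): f_x = 16 ≠ 0; (0, 3): f_x = 12 ≠ 0.
  x = 1: f_y(1, y) = 3*y**2 - 10*y + 3; vanishes at y ∈ {3}. (1, 3): f_x = 27 ≠ 0.
  x = 2: f_y(2, y) = 3*y**2 - 8*y - 3; vanishes at y ∈ {3}. (2, 3): f_x = 48 ≠ 0.
  x = 3: f_y(3, y) = 3*y**2 - 6*y - 9; vanishes at y ∈ {-1, 3}. (3, -1): f_x = 91 ≠ 0; (3, 3): f_x = 75 ≠ 0.
  x = 4: f_y(4, y) = 3*y**2 - 4*y - 15; vanishes at y ∈ {3}. (4, 3): f_x = 108 ≠ 0.
Only singular point on the grid: (-2, 3).
Classify: substitute x = -2 + u, y = 3 + v and expand: f = u**3 + u*v**2 + v**3 + v**2.
No constant or linear terms (consistent with a singular point). Quadratic part: v**2. Cubic part: u**3 + u*v**2 + v**3.
The quadratic part v**2 is a perfect square, so there is a single (double) tangent line v = 0, i.e. y = 3. Restricting the cubic part to that line (v = 0) leaves u**3 ≠ 0, so f is not divisible by v and the branch is v² ≈ -u**3 to lowest order — this is a cusp.
Classification: cusp.


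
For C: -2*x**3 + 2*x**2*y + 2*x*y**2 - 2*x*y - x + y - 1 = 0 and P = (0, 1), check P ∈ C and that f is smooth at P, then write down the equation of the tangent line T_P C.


Tangent line at P: -x + y - 1 = 0.

Step 1: f(0, 1) = 0, so P lies on C.
Step 2: partial derivatives
  f_x(x, y) = -6*x**2 + 4*x*y + 2*y**2 - 2*y - 1, f_y(x, y) = 2*x**2 + 4*x*y - 2*x + 1.
  f_x(P) = -1, f_y(P) = 1 (gradient nonzero, so P is smooth).
Step 3: tangent line at P: -1·(x − 0) + 1·(y − 1) = 0.
Expanding: -x + y - 1 = 0.


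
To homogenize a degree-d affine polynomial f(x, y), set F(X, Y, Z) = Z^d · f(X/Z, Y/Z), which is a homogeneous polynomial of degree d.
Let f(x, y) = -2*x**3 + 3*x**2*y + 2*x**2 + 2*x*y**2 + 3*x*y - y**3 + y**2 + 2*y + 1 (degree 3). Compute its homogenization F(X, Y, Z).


F(X, Y, Z) = -2*X**3 + 3*X**2*Y + 2*X**2*Z + 2*X*Y**2 + 3*X*Y*Z - Y**3 + Y**2*Z + 2*Y*Z**2 + Z**3

deg(f) = 3.
Substitute x = X/Z, y = Y/Z into f, then multiply by Z^3.
  monomial -2·x^3·y^0 ↦ -2·X^3·Y^0·Z^0.
  monomial 3·x^2·y^1 ↦ 3·X^2·Y^1·Z^0.
  monomial 2·x^2·y^0 ↦ 2·X^2·Y^0·Z^1.
  monomial 2·x^1·y^2 ↦ 2·X^1·Y^2·Z^0.
  monomial 3·x^1·y^1 ↦ 3·X^1·Y^1·Z^1.
  monomial -1·x^0·y^3 ↦ -1·X^0·Y^3·Z^0.
  monomial 1·x^0·y^2 ↦ 1·X^0·Y^2·Z^1.
  monomial 2·x^0·y^1 ↦ 2·X^0·Y^1·Z^2.
  monomial 1·x^0·y^0 ↦ 1·X^0·Y^0·Z^3.
Collecting: F(X, Y, Z) = -2*X**3 + 3*X**2*Y + 2*X**2*Z + 2*X*Y**2 + 3*X*Y*Z - Y**3 + Y**2*Z + 2*Y*Z**2 + Z**3.


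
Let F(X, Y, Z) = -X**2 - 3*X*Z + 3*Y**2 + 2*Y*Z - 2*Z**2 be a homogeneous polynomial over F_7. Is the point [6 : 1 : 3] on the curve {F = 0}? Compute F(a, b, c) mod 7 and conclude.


F(6,1,3) ≡ 6 (mod 7); P is NOT on the curve.

Evaluate F(6, 1, 3) term-by-term (mod 7).
  -X**2 ↦ -1·36·1·1 = -36
  -3*X*Z ↦ -3·6·1·3 = -54
  3*Y**2 ↦ 3·1·1·1 = 3
  2*Y*Z ↦ 2·1·1·3 = 6
  -2*Z**2 ↦ -2·1·1·9 = -18
Sum: F(6, 1, 3) = (-36) + (-54) + (3) + (6) + (-18) = -99.
Reducing mod 7: -99 ≡ 6 (mod 7).
Since F(a, b, c) ≡ 6 ≠ 0 (mod 7), P does NOT lie on the curve.


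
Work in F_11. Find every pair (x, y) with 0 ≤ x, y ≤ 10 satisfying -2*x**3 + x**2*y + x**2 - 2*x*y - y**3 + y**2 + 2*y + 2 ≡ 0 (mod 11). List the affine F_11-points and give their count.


Affine F_11-points: {(0, 5), (1, 7), (1, 9), (2, 3), (3, 8), (4, 0), (6, 6), (6, 7), (6, 10), (7, 5), (8, 7), (9, 0), (10, 2)}; count = 13.

For each of the 121 pairs (x, y) ∈ F_11², evaluate f(x, y) mod 11. Record the zeros.
  x = 0: [0↦2, 1↦4, 2↦2, 3↦1, 4↦6, 5↦0, 6↦10, 7↦8, 8↦10, 9↦10, 10↦2]  zeros at y ∈ {5}
  x = 1: [0↦1, 1↦2, 2↦10, 3↦8, 4↦1, 5↦5, 6↦3, 7↦0, 8↦1, 9↦0, 10↦2]  zeros at y ∈ {7, 9}
  x = 2: [0↦1, 1↦3, 2↦1, 3↦0, 4↦5, 5↦10, 6↦9, 7↦7, 8↦9, 9↦9, 10↦1]  zeros at y ∈ {3}
  x = 3: [0↦1, 1↦6, 2↦7, 3↦9, 4↦6, 5↦3, 6↦5, 7↦6, 8↦0, 9↦3, 10↦9]  zeros at y ∈ {8}
  x = 4: [0↦0, 1↦10, 2↦5, 3↦1, 4↦3, 5↦5, 6↦1, 7↦7, 8↦6, 9↦3, 10↦3]  zeros at y ∈ {0}
  x = 5: [0↦8, 1↦3, 2↦5, 3↦8, 4↦6, 5↦4, 6↦7, 7↦9, 8↦4, 9↦8, 10↦4]  zeros at y ∈ ∅
  x = 6: [0↦2, 1↦6, 2↦6, 3↦7, 4↦3, 5↦10, 6↦0, 7↦0, 8↦4, 9↦6, 10↦0]  zeros at y ∈ {6, 7, 10}
  x = 7: [0↦3, 1↦7, 2↦7, 3↦8, 4↦4, 5↦0, 6↦1, 7↦1, 8↦5, 9↦7, 10↦1]  zeros at y ∈ {5}
  x = 8: [0↦10, 1↦5, 2↦7, 3↦10, 4↦8, 5↦6, 6↦9, 7↦0, 8↦6, 9↦10, 10↦6]  zeros at y ∈ {7}
  x = 9: [0↦0, 1↦10, 2↦5, 3↦1, 4↦3, 5↦5, 6↦1, 7↦7, 8↦6, 9↦3, 10↦3]  zeros at y ∈ {0}
  x = 10: [0↦5, 1↦10, 2↦0, 3↦2, 4↦10, 5↦7, 6↦9, 7↦10, 8↦4, 9↦7, 10↦2]  zeros at y ∈ {2}
Collecting zeros: affine points = {(0, 5), (1, 7), (1, 9), (2, 3), (3, 8), (4, 0), (6, 6), (6, 7), (6, 10), (7, 5), (8, 7), (9, 0), (10, 2)}.
Total count |C(F_11)_aff| = 13.


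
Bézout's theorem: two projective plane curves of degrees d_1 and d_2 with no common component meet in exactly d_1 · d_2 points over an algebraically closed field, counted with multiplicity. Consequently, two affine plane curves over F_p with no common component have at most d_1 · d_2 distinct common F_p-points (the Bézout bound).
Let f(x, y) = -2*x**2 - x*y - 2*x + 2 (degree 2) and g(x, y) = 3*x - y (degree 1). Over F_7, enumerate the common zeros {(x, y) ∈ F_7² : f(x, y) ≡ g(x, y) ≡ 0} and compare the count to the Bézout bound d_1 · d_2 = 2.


Common zeros: {(3, 2), (5, 1)}; count = 2; Bézout bound = 2.

deg(f) = 2, deg(g) = 1, so Bézout bound = 2.
Scan x ∈ F_7. For each x, list the y ∈ F_7 with f(x, y) ≡ 0 and those with g(x, y) ≡ 0 (mod 7); the common zeros in that column are the intersection.
  x = 0: f ≡ 0 at y ∈ ∅; g ≡ 0 at y ∈ {0}; common: ∅.
  x = 1: f ≡ 0 at y ∈ {5}; g ≡ 0 at y ∈ {3}; common: ∅.
  x = 2: f ≡ 0 at y ∈ {2}; g ≡ 0 at y ∈ {6}; common: ∅.
  x = 3: f ≡ 0 at y ∈ {2}; g ≡ 0 at y ∈ {2}; common: {2}.
  x = 4: f ≡ 0 at y ∈ {1}; g ≡ 0 at y ∈ {5}; common: ∅.
  x = 5: f ≡ 0 at y ∈ {1}; g ≡ 0 at y ∈ {1}; common: {1}.
  x = 6: f ≡ 0 at y ∈ {5}; g ≡ 0 at y ∈ {4}; common: ∅.
Collecting: common zeros = {(3, 2), (5, 1)}, so the count is 2.
Comparison with the Bézout bound: 2 ≤ 2 = deg(f)·deg(g), as expected for curves with no common component (the bound is attained).


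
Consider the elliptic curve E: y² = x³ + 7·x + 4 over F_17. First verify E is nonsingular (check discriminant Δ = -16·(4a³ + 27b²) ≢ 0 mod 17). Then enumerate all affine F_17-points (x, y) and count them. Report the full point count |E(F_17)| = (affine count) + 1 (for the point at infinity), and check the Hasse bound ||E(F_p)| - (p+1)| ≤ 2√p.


Affine points = {(0, 2), (0, 15), (2, 3), (2, 14), (3, 1), (3, 16), (11, 1), (11, 16), (15, 4), (15, 13), (16, 8), (16, 9)}; affine count = 12; |E(F_17)| = 13.

Discriminant check: Δ ∝ 4a³ + 27b² = 4·7³ + 27·4² = 4·343 + 27·16 ≡ 2 (mod 17). Nonzero ⇒ E is nonsingular.
For each x ∈ F_17, compute rhs = x³ + 7·x + 4 mod 17, then count y ∈ F_17 with y² ≡ rhs.
  x = 0: rhs = 4, matching y values: 2, 15 (2 points).
  x = 1: rhs = 12, matching y values: none (0 points).
  x = 2: rhs = 9, matching y values: 3, 14 (2 points).
  x = 3: rhs = 1, matching y values: 1, 16 (2 points).
  x = 4: rhs = 11, matching y values: none (0 points).
  x = 5: rhs = 11, matching y values: none (0 points).
  x = 6: rhs = 7, matching y values: none (0 points).
  x = 7: rhs = 5, matching y values: none (0 points).
  x = 8: rhs = 11, matching y values: none (0 points).
  x = 9: rhs = 14, matching y values: none (0 points).
  x = 10: rhs = 3, matching y values: none (0 points).
  x = 11: rhs = 1, matching y values: 1, 16 (2 points).
  x = 12: rhs = 14, matching y values: none (0 points).
  x = 13: rhs = 14, matching y values: none (0 points).
  x = 14: rhs = 7, matching y values: none (0 points).
  x = 15: rhs = 16, matching y values: 4, 13 (2 points).
  x = 16: rhs = 13, matching y values: 8, 9 (2 points).
Total affine count: 12.
Full point count |E(F_17)| = 12 + 1 = 13.
Hasse bound: |13 − (17+1)| = |-5| = 5 ≤ 2√17 ≈ 8.2462 ✓.


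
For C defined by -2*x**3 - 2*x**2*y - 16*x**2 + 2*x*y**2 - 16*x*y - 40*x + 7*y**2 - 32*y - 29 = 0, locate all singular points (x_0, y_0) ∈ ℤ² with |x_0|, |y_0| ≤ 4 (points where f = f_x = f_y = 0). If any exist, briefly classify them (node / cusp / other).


Singular points: {(-3, 1)}; classification: cusp.

Compute partial derivatives:
  f_x = -6*x**2 - 4*x*y - 32*x + 2*y**2 - 16*y - 40.
  f_y = -2*x**2 + 4*x*y - 16*x + 14*y - 32.
Scan x_0 ∈ {−4, ..., 4}. For each x_0, f_y(x_0, y) is a polynomial in y; find its integer roots y ∈ {−4, ..., 4}, then test f_x and f at those candidates.
  x = -4: f_y(-4, y) = -2*y; vanishes at y ∈ {0}. (-4, 0): f_x = -8 ≠ 0.
  x = -3: f_y(-3, y) = 2*y - 2; vanishes at y ∈ {1}. (-3, 1): f_x = 0, f = 0 — SINGULAR.
  x = -2: f_y(-2, y) = 6*y - 8; no integer root y with |y| ≤ 4.
  x = -1: f_y(-1, y) = 10*y - 18; no integer root y with |y| ≤ 4.
  x = 0: f_y(0, y) = 14*y - 32; no integer root y with |y| ≤ 4.
  x = 1: f_y(1, y) = 18*y - 50; no integer root y with |y| ≤ 4.
  x = 2: f_y(2, y) = 22*y - 72; no integer root y with |y| ≤ 4.
  x = 3: f_y(3, y) = 26*y - 98; no integer root y with |y| ≤ 4.
  x = 4: f_y(4, y) = 30*y - 128; no integer root y with |y| ≤ 4.
Only singular point on the grid: (-3, 1).
Classify: substitute x = -3 + u, y = 1 + v and expand: f = -2*u**3 - 2*u**2*v + 2*u*v**2 + v**2.
No constant or linear terms (consistent with a singular point). Quadratic part: v**2. Cubic part: -2*u**3 - 2*u**2*v + 2*u*v**2.
The quadratic part v**2 is a perfect square, so there is a single (double) tangent line v = 0, i.e. y = 1. Restricting the cubic part to that line (v = 0) leaves -2*u**3 ≠ 0, so f is not divisible by v and the branch is v² ≈ 2*u**3 to lowest order — this is a cusp.
Classification: cusp.


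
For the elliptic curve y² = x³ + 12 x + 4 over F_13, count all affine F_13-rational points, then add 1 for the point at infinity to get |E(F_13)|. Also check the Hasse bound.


Affine points = {(0, 2), (0, 11), (1, 2), (1, 11), (2, 6), (2, 7), (4, 5), (4, 8), (8, 1), (8, 12), (9, 3), (9, 10), (12, 2), (12, 11)}; affine count = 14; |E(F_13)| = 15.

Discriminant check: Δ ∝ 4a³ + 27b² = 4·12³ + 27·4² = 4·1728 + 27·16 ≡ 12 (mod 13). Nonzero ⇒ E is nonsingular.
For each x ∈ F_13, compute rhs = x³ + 12·x + 4 mod 13, then count y ∈ F_13 with y² ≡ rhs.
  x = 0: rhs = 4, matching y values: 2, 11 (2 points).
  x = 1: rhs = 4, matching y values: 2, 11 (2 points).
  x = 2: rhs = 10, matching y values: 6, 7 (2 points).
  x = 3: rhs = 2, matching y values: none (0 points).
  x = 4: rhs = 12, matching y values: 5, 8 (2 points).
  x = 5: rhs = 7, matching y values: none (0 points).
  x = 6: rhs = 6, matching y values: none (0 points).
  x = 7: rhs = 2, matching y values: none (0 points).
  x = 8: rhs = 1, matching y values: 1, 12 (2 points).
  x = 9: rhs = 9, matching y values: 3, 10 (2 points).
  x = 10: rhs = 6, matching y values: none (0 points).
  x = 11: rhs = 11, matching y values: none (0 points).
  x = 12: rhs = 4, matching y values: 2, 11 (2 points).
Total affine count: 14.
Full point count |E(F_13)| = 14 + 1 = 15.
Hasse bound: |15 − (13+1)| = |1| = 1 ≤ 2√13 ≈ 7.2111 ✓.


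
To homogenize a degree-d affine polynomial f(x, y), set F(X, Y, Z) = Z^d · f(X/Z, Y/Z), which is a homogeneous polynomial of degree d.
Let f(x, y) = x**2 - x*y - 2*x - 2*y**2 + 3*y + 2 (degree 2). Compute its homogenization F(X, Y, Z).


F(X, Y, Z) = X**2 - X*Y - 2*X*Z - 2*Y**2 + 3*Y*Z + 2*Z**2

deg(f) = 2.
Substitute x = X/Z, y = Y/Z into f, then multiply by Z^2.
  monomial 1·x^2·y^0 ↦ 1·X^2·Y^0·Z^0.
  monomial -1·x^1·y^1 ↦ -1·X^1·Y^1·Z^0.
  monomial -2·x^1·y^0 ↦ -2·X^1·Y^0·Z^1.
  monomial -2·x^0·y^2 ↦ -2·X^0·Y^2·Z^0.
  monomial 3·x^0·y^1 ↦ 3·X^0·Y^1·Z^1.
  monomial 2·x^0·y^0 ↦ 2·X^0·Y^0·Z^2.
Collecting: F(X, Y, Z) = X**2 - X*Y - 2*X*Z - 2*Y**2 + 3*Y*Z + 2*Z**2.


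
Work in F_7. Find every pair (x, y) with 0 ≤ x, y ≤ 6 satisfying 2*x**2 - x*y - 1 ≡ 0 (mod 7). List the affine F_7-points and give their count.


Affine F_7-points: {(1, 1), (2, 0), (3, 1), (4, 6), (5, 0), (6, 6)}; count = 6.

For each of the 49 pairs (x, y) ∈ F_7², evaluate f(x, y) mod 7. Record the zeros.
  x = 0: [0↦6, 1↦6, 2↦6, 3↦6, 4↦6, 5↦6, 6↦6]  zeros at y ∈ ∅
  x = 1: [0↦1, 1↦0, 2↦6, 3↦5, 4↦4, 5↦3, 6↦2]  zeros at y ∈ {1}
  x = 2: [0↦0, 1↦5, 2↦3, 3↦1, 4↦6, 5↦4, 6↦2]  zeros at y ∈ {0}
  x = 3: [0↦3, 1↦0, 2↦4, 3↦1, 4↦5, 5↦2, 6↦6]  zeros at y ∈ {1}
  x = 4: [0↦3, 1↦6, 2↦2, 3↦5, 4↦1, 5↦4, 6↦0]  zeros at y ∈ {6}
  x = 5: [0↦0, 1↦2, 2↦4, 3↦6, 4↦1, 5↦3, 6↦5]  zeros at y ∈ {0}
  x = 6: [0↦1, 1↦2, 2↦3, 3↦4, 4↦5, 5↦6, 6↦0]  zeros at y ∈ {6}
Collecting zeros: affine points = {(1, 1), (2, 0), (3, 1), (4, 6), (5, 0), (6, 6)}.
Total count |C(F_7)_aff| = 6.


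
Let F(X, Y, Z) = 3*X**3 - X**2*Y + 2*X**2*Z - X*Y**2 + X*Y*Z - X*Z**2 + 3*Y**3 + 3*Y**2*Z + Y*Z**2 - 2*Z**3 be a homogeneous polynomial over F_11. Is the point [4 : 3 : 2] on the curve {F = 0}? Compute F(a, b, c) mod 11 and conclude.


F(4,3,2) ≡ 3 (mod 11); P is NOT on the curve.

Evaluate F(4, 3, 2) term-by-term (mod 11).
  3*X**3 ↦ 3·64·1·1 = 192
  -X**2*Y ↦ -1·16·3·1 = -48
  2*X**2*Z ↦ 2·16·1·2 = 64
  -X*Y**2 ↦ -1·4·9·1 = -36
  X*Y*Z ↦ 1·4·3·2 = 24
  -X*Z**2 ↦ -1·4·1·4 = -16
  3*Y**3 ↦ 3·1·27·1 = 81
  3*Y**2*Z ↦ 3·1·9·2 = 54
  Y*Z**2 ↦ 1·1·3·4 = 12
  -2*Z**3 ↦ -2·1·1·8 = -16
Sum: F(4, 3, 2) = (192) + (-48) + (64) + (-36) + (24) + (-16) + (81) + (54) + (12) + (-16) = 311.
Reducing mod 11: 311 ≡ 3 (mod 11).
Since F(a, b, c) ≡ 3 ≠ 0 (mod 11), P does NOT lie on the curve.


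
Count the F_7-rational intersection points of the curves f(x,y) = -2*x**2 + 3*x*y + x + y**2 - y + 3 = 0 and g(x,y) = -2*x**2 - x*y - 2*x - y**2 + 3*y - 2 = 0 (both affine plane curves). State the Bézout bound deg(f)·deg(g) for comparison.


Common zeros: {(3, 3), (4, 6)}; count = 2; Bézout bound = 4.

deg(f) = 2, deg(g) = 2, so Bézout bound = 4.
Scan x ∈ F_7. For each x, list the y ∈ F_7 with f(x, y) ≡ 0 and those with g(x, y) ≡ 0 (mod 7); the common zeros in that column are the intersection.
  x = 0: f ≡ 0 at y ∈ ∅; g ≡ 0 at y ∈ {1, 2}; common: ∅.
  x = 1: f ≡ 0 at y ∈ ∅; g ≡ 0 at y ∈ {4, 5}; common: ∅.
  x = 2: f ≡ 0 at y ∈ {3, 6}; g ≡ 0 at y ∈ {0, 1}; common: ∅.
  x = 3: f ≡ 0 at y ∈ {3}; g ≡ 0 at y ∈ {3, 4}; common: {3}.
  x = 4: f ≡ 0 at y ∈ {4, 6}; g ≡ 0 at y ∈ {0, 6}; common: {6}.
  x = 5: f ≡ 0 at y ∈ {0}; g ≡ 0 at y ∈ {2, 3}; common: ∅.
  x = 6: f ≡ 0 at y ∈ {0, 4}; g ≡ 0 at y ∈ {5, 6}; common: ∅.
Collecting: common zeros = {(3, 3), (4, 6)}, so the count is 2.
Comparison with the Bézout bound: 2 ≤ 4 = deg(f)·deg(g), as expected for curves with no common component (the affine F_7-count falls short of the bound because intersections may lie at infinity, over extension fields, or carry multiplicity).


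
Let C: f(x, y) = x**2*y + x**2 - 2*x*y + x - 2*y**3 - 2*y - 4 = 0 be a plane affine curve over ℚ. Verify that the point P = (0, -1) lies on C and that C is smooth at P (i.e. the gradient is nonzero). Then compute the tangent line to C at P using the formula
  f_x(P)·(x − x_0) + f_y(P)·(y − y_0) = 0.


Tangent line at P: 3*x - 8*y - 8 = 0.

Step 1: f(0, -1) = 0, so P lies on C.
Step 2: partial derivatives
  f_x(x, y) = 2*x*y + 2*x - 2*y + 1, f_y(x, y) = x**2 - 2*x - 6*y**2 - 2.
  f_x(P) = 3, f_y(P) = -8 (gradient nonzero, so P is smooth).
Step 3: tangent line at P: 3·(x − 0) + -8·(y − -1) = 0.
Expanding: 3*x - 8*y - 8 = 0.


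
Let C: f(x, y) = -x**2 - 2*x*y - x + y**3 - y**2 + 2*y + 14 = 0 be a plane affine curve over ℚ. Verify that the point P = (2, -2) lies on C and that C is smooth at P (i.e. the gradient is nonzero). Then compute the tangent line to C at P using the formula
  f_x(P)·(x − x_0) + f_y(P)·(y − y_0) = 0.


Tangent line at P: -x + 14*y + 30 = 0.

Step 1: f(2, -2) = 0, so P lies on C.
Step 2: partial derivatives
  f_x(x, y) = -2*x - 2*y - 1, f_y(x, y) = -2*x + 3*y**2 - 2*y + 2.
  f_x(P) = -1, f_y(P) = 14 (gradient nonzero, so P is smooth).
Step 3: tangent line at P: -1·(x − 2) + 14·(y − -2) = 0.
Expanding: -x + 14*y + 30 = 0.


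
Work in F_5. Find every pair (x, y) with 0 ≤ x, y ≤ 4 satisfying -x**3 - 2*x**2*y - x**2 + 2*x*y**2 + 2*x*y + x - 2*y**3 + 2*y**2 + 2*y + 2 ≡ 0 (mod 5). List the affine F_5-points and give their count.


Affine F_5-points: {(1, 1), (1, 2), (1, 4), (3, 1), (3, 2), (4, 4)}; count = 6.

For each of the 25 pairs (x, y) ∈ F_5², evaluate f(x, y) mod 5. Record the zeros.
  x = 0: [0↦2, 1↦4, 2↦3, 3↦2, 4↦4]  zeros at y ∈ ∅
  x = 1: [0↦1, 1↦0, 2↦0, 3↦4, 4↦0]  zeros at y ∈ {1, 2, 4}
  x = 2: [0↦2, 1↦4, 2↦1, 3↦1, 4↦2]  zeros at y ∈ ∅
  x = 3: [0↦4, 1↦0, 2↦0, 3↦2, 4↦4]  zeros at y ∈ {1, 2}
  x = 4: [0↦1, 1↦2, 2↦1, 3↦1, 4↦0]  zeros at y ∈ {4}
Collecting zeros: affine points = {(1, 1), (1, 2), (1, 4), (3, 1), (3, 2), (4, 4)}.
Total count |C(F_5)_aff| = 6.


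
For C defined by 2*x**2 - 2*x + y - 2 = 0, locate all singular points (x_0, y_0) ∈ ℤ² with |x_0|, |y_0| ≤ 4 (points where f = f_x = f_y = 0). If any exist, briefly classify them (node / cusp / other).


No singular points in the scanned grid; C is smooth there.

Compute partial derivatives:
  f_x = 4*x - 2.
  f_y = 1.
f_y = 1 is a nonzero constant, so f_y never vanishes: no point (x, y) can satisfy f = f_x = f_y = 0. In particular no (x, y) ∈ {−4, ..., 4}² is singular; the curve is smooth.


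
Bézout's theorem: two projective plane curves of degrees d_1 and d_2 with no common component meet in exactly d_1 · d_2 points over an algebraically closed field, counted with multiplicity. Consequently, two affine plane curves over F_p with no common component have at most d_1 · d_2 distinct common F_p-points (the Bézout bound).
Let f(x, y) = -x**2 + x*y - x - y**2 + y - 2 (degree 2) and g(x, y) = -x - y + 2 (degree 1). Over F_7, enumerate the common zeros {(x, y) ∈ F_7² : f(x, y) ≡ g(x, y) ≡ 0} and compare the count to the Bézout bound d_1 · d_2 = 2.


Common zeros: ∅; count = 0; Bézout bound = 2.

deg(f) = 2, deg(g) = 1, so Bézout bound = 2.
Scan x ∈ F_7. For each x, list the y ∈ F_7 with f(x, y) ≡ 0 and those with g(x, y) ≡ 0 (mod 7); the common zeros in that column are the intersection.
  x = 0: f ≡ 0 at y ∈ {4}; g ≡ 0 at y ∈ {2}; common: ∅.
  x = 1: f ≡ 0 at y ∈ {3, 6}; g ≡ 0 at y ∈ {1}; common: ∅.
  x = 2: f ≡ 0 at y ∈ ∅; g ≡ 0 at y ∈ {0}; common: ∅.
  x = 3: f ≡ 0 at y ∈ {0, 4}; g ≡ 0 at y ∈ {6}; common: ∅.
  x = 4: f ≡ 0 at y ∈ {6}; g ≡ 0 at y ∈ {5}; common: ∅.
  x = 5: f ≡ 0 at y ∈ ∅; g ≡ 0 at y ∈ {4}; common: ∅.
  x = 6: f ≡ 0 at y ∈ ∅; g ≡ 0 at y ∈ {3}; common: ∅.
Collecting: common zeros = ∅, so the count is 0.
Comparison with the Bézout bound: 0 ≤ 2 = deg(f)·deg(g), as expected for curves with no common component (the affine F_7-count falls short of the bound because intersections may lie at infinity, over extension fields, or carry multiplicity).


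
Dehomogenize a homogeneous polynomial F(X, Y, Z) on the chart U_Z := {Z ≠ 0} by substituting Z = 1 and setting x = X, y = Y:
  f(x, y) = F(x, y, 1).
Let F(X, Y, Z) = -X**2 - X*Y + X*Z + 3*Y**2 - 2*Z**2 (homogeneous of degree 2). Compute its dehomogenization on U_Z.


f(x, y) = -x**2 - x*y + x + 3*y**2 - 2

On U_Z we set Z = 1. Each monomial c·X^i·Y^j·Z^k in F becomes c·x^i·y^j·1^k = c·x^i·y^j.
Substituting Z = 1: F(X, Y, 1) = -x**2 - x*y + x + 3*y**2 - 2.
Note: deg(f) ≤ deg(F) = 2; strict inequality happens when F is divisible by Z (lost terms).


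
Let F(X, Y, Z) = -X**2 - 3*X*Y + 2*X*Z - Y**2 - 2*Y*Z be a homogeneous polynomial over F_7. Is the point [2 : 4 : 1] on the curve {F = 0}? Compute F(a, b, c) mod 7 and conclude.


F(2,4,1) ≡ 1 (mod 7); P is NOT on the curve.

Evaluate F(2, 4, 1) term-by-term (mod 7).
  -X**2 ↦ -1·4·1·1 = -4
  -3*X*Y ↦ -3·2·4·1 = -24
  2*X*Z ↦ 2·2·1·1 = 4
  -Y**2 ↦ -1·1·16·1 = -16
  -2*Y*Z ↦ -2·1·4·1 = -8
Sum: F(2, 4, 1) = (-4) + (-24) + (4) + (-16) + (-8) = -48.
Reducing mod 7: -48 ≡ 1 (mod 7).
Since F(a, b, c) ≡ 1 ≠ 0 (mod 7), P does NOT lie on the curve.


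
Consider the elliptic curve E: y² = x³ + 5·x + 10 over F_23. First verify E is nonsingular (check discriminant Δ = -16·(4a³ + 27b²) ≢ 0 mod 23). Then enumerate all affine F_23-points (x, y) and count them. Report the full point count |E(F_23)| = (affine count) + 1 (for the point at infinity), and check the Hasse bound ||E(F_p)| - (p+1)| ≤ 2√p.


Affine points = {(1, 4), (1, 19), (3, 11), (3, 12), (4, 5), (4, 18), (6, 7), (6, 16), (9, 5), (9, 18), (10, 5), (10, 18), (11, 4), (11, 19), (12, 2), (12, 21), (13, 8), (13, 15), (14, 8), (14, 15), (16, 0), (19, 8), (19, 15), (22, 2), (22, 21)}; affine count = 25; |E(F_23)| = 26.

Discriminant check: Δ ∝ 4a³ + 27b² = 4·5³ + 27·10² = 4·125 + 27·100 ≡ 3 (mod 23). Nonzero ⇒ E is nonsingular.
For each x ∈ F_23, compute rhs = x³ + 5·x + 10 mod 23, then count y ∈ F_23 with y² ≡ rhs.
  x = 0: rhs = 10, matching y values: none (0 points).
  x = 1: rhs = 16, matching y values: 4, 19 (2 points).
  x = 2: rhs = 5, matching y values: none (0 points).
  x = 3: rhs = 6, matching y values: 11, 12 (2 points).
  x = 4: rhs = 2, matching y values: 5, 18 (2 points).
  x = 5: rhs = 22, matching y values: none (0 points).
  x = 6: rhs = 3, matching y values: 7, 16 (2 points).
  x = 7: rhs = 20, matching y values: none (0 points).
  x = 8: rhs = 10, matching y values: none (0 points).
  x = 9: rhs = 2, matching y values: 5, 18 (2 points).
  x = 10: rhs = 2, matching y values: 5, 18 (2 points).
  x = 11: rhs = 16, matching y values: 4, 19 (2 points).
  x = 12: rhs = 4, matching y values: 2, 21 (2 points).
  x = 13: rhs = 18, matching y values: 8, 15 (2 points).
  x = 14: rhs = 18, matching y values: 8, 15 (2 points).
  x = 15: rhs = 10, matching y values: none (0 points).
  x = 16: rhs = 0, matching y values: 0 (1 points).
  x = 17: rhs = 17, matching y values: none (0 points).
  x = 18: rhs = 21, matching y values: none (0 points).
  x = 19: rhs = 18, matching y values: 8, 15 (2 points).
  x = 20: rhs = 14, matching y values: none (0 points).
  x = 21: rhs = 15, matching y values: none (0 points).
  x = 22: rhs = 4, matching y values: 2, 21 (2 points).
Total affine count: 25.
Full point count |E(F_23)| = 25 + 1 = 26.
Hasse bound: |26 − (23+1)| = |2| = 2 ≤ 2√23 ≈ 9.5917 ✓.


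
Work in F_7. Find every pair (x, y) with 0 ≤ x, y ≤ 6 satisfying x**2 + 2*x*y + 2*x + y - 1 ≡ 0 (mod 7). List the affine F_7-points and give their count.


Affine F_7-points: {(0, 1), (1, 4), (2, 0), (3, 0), (3, 1), (3, 2), (3, 3), (3, 4), (3, 5), (3, 6), (4, 6), (5, 2), (6, 5)}; count = 13.

For each of the 49 pairs (x, y) ∈ F_7², evaluate f(x, y) mod 7. Record the zeros.
  x = 0: [0↦6, 1↦0, 2↦1, 3↦2, 4↦3, 5↦4, 6↦5]  zeros at y ∈ {1}
  x = 1: [0↦2, 1↦5, 2↦1, 3↦4, 4↦0, 5↦3, 6↦6]  zeros at y ∈ {4}
  x = 2: [0↦0, 1↦5, 2↦3, 3↦1, 4↦6, 5↦4, 6↦2]  zeros at y ∈ {0}
  x = 3: [0↦0, 1↦0, 2↦0, 3↦0, 4↦0, 5↦0, 6↦0]  zeros at y ∈ {0, 1, 2, 3, 4, 5, 6}
  x = 4: [0↦2, 1↦4, 2↦6, 3↦1, 4↦3, 5↦5, 6↦0]  zeros at y ∈ {6}
  x = 5: [0↦6, 1↦3, 2↦0, 3↦4, 4↦1, 5↦5, 6↦2]  zeros at y ∈ {2}
  x = 6: [0↦5, 1↦4, 2↦3, 3↦2, 4↦1, 5↦0, 6↦6]  zeros at y ∈ {5}
Collecting zeros: affine points = {(0, 1), (1, 4), (2, 0), (3, 0), (3, 1), (3, 2), (3, 3), (3, 4), (3, 5), (3, 6), (4, 6), (5, 2), (6, 5)}.
Total count |C(F_7)_aff| = 13.


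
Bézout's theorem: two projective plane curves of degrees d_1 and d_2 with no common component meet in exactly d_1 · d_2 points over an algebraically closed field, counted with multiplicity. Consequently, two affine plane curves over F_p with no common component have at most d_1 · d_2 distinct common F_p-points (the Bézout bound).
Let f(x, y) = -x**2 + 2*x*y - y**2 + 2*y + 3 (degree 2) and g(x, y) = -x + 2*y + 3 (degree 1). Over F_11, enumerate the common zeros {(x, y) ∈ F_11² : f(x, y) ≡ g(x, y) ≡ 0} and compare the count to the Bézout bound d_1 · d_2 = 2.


Common zeros: {(4, 6), (5, 1)}; count = 2; Bézout bound = 2.

deg(f) = 2, deg(g) = 1, so Bézout bound = 2.
Scan x ∈ F_11. For each x, list the y ∈ F_11 with f(x, y) ≡ 0 and those with g(x, y) ≡ 0 (mod 11); the common zeros in that column are the intersection.
  x = 0: f ≡ 0 at y ∈ {3, 10}; g ≡ 0 at y ∈ {4}; common: ∅.
  x = 1: f ≡ 0 at y ∈ ∅; g ≡ 0 at y ∈ {10}; common: ∅.
  x = 2: f ≡ 0 at y ∈ ∅; g ≡ 0 at y ∈ {5}; common: ∅.
  x = 3: f ≡ 0 at y ∈ ∅; g ≡ 0 at y ∈ {0}; common: ∅.
  x = 4: f ≡ 0 at y ∈ {4, 6}; g ≡ 0 at y ∈ {6}; common: {6}.
  x = 5: f ≡ 0 at y ∈ {0, 1}; g ≡ 0 at y ∈ {1}; common: {1}.
  x = 6: f ≡ 0 at y ∈ {0, 3}; g ≡ 0 at y ∈ {7}; common: ∅.
  x = 7: f ≡ 0 at y ∈ ∅; g ≡ 0 at y ∈ {2}; common: ∅.
  x = 8: f ≡ 0 at y ∈ {1, 6}; g ≡ 0 at y ∈ {8}; common: ∅.
  x = 9: f ≡ 0 at y ∈ {10}; g ≡ 0 at y ∈ {3}; common: ∅.
  x = 10: f ≡ 0 at y ∈ ∅; g ≡ 0 at y ∈ {9}; common: ∅.
Collecting: common zeros = {(4, 6), (5, 1)}, so the count is 2.
Comparison with the Bézout bound: 2 ≤ 2 = deg(f)·deg(g), as expected for curves with no common component (the bound is attained).
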